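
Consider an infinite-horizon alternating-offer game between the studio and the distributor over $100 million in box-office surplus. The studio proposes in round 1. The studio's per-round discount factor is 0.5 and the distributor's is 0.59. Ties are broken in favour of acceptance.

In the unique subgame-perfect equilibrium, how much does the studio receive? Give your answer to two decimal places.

58.16

Let x be the studio's share when the studio proposes and y be the distributor's share when the distributor proposes.
The distributor accepts iff offered ≥ 0.59·y, so x = 100 − 0.59y. Symmetrically y = 100 − 0.5x.
Substituting: x = 100 − 0.59(100 − 0.5x), giving x(1 − 0.5·0.59) = 100(1 − 0.59).
So x = 100 × 0.41 / 0.705 ≈ 58.1560, and the distributor receives 100 − x ≈ 41.8440.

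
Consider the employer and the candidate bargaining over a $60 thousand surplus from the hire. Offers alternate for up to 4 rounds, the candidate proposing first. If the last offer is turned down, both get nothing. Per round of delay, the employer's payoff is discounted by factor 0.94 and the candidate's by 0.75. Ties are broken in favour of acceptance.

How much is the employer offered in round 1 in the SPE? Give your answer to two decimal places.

Round 4 (the employer proposes): rejection yields 0 for the candidate; the employer offers 0 and keeps 60.
Round 3 (the candidate proposes): the employer can get 60 next round, worth 0.94 × 60 = 56.4 now; the candidate offers that and keeps 3.6.
Round 2 (the employer proposes): the candidate can get 3.6 next round, worth 0.75 × 3.6 = 2.7 now. The employer offers 2.7 and keeps 60 − 2.7 = 57.3.
Round 1 (the candidate proposes): the employer can get 57.3 next round, worth 0.94 × 57.3 = 53.862 now. The candidate offers 53.862 and keeps 60 − 53.862 = 6.138.

53.86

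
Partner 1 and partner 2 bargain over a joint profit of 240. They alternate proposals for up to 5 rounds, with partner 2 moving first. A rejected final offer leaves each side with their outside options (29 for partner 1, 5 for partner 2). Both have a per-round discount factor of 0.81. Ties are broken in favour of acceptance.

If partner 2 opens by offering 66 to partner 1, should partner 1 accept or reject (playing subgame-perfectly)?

Round 5 (partner 2 proposes): partner 1 gets 29 if talks fail, so partner 2 offers 29 and keeps 211.
Round 4 (partner 1 proposes): partner 2 can get 211 next round, worth 0.81 × 211 = 170.91 now. Partner 1 offers 170.91 and keeps 240 − 170.91 = 69.09.
Round 3 (partner 2 proposes): partner 1 can get 69.09 next round, worth 0.81 × 69.09 = 55.9629 now. Partner 2 offers 55.9629 and keeps 240 − 55.9629 = 184.0371.
Round 2 (partner 1 proposes): partner 2 can get 184.0371 next round, worth 0.81 × 184.0371 = 149.070051 now; partner 1 offers that and keeps 90.929949.
So by rejecting in round 1, partner 1 gets 90.929949 next round, worth 0.81 × 90.929949 = 73.65325869 now.
Offer 66 < 73.65325869, so partner 1 rejects.

Reject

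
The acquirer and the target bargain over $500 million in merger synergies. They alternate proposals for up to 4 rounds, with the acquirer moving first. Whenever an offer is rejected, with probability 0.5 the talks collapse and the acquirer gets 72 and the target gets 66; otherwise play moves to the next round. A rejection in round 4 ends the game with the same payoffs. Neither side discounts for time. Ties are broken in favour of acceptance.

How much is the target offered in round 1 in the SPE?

201.75

Round 4 (the target proposes): the acquirer gets 72 if talks fail, so the target offers 72 and keeps 428.
Round 3 (the acquirer proposes): rejecting gives the target an expected 0.5 × 428 + 0.5 × 66 = 247. The acquirer offers 247 and keeps 500 − 247 = 253.
Round 2 (the target proposes): rejecting gives the acquirer an expected 0.5 × 253 + 0.5 × 72 = 162.5, so the target offers 162.5, keeping 337.5.
Round 1 (the acquirer proposes): rejecting gives the target an expected 0.5 × 337.5 + 0.5 × 66 = 201.75, so the acquirer offers 201.75, keeping 298.25.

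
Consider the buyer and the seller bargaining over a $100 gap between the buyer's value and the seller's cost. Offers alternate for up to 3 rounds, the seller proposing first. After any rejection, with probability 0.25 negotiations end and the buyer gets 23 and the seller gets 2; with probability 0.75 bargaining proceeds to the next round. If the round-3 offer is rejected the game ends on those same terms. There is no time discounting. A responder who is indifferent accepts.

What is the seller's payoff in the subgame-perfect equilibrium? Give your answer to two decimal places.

By backward induction:
Round 3 (the seller proposes): the buyer gets 23 if talks fail, so the seller offers 23 and keeps 77.
Round 2 (the buyer proposes): rejecting gives the seller an expected 0.75 × 77 + 0.25 × 2 = 58.25; the buyer offers that and keeps 41.75.
Round 1 (the seller proposes): rejecting gives the buyer an expected 0.75 × 41.75 + 0.25 × 23 = 37.0625, so the seller offers 37.0625, keeping 62.9375.

62.94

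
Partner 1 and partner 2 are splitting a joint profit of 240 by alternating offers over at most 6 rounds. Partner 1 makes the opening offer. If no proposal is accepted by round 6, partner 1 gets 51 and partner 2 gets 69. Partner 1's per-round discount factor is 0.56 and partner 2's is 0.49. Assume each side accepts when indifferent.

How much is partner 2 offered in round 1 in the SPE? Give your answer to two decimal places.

72.92

Round 6 (partner 2 proposes): partner 1 gets 51 if talks fail, so partner 2 offers 51 and keeps 189.
Round 5 (partner 1 proposes): partner 2 can get 189 next round, worth 0.49 × 189 = 92.61 now, so partner 1 offers 92.61, keeping 147.39.
Round 4 (partner 2 proposes): partner 1 can get 147.39 next round, worth 0.56 × 147.39 = 82.5384 now. Partner 2 offers 82.5384 and keeps 240 − 82.5384 = 157.4616.
Round 3 (partner 1 proposes): partner 2 can get 157.4616 next round, worth 0.49 × 157.4616 = 77.156184 now, so partner 1 offers 77.156184, keeping 162.843816.
Round 2 (partner 2 proposes): partner 1 can get 162.843816 next round, worth 0.56 × 162.843816 = 91.19253696 now; partner 2 offers that and keeps 148.80746304.
Round 1 (partner 1 proposes): partner 2 can get 148.80746304 next round, worth 0.49 × 148.80746304 = 72.9156568896 now. Partner 1 offers 72.9156568896 and keeps 240 − 72.9156568896 = 167.0843431104.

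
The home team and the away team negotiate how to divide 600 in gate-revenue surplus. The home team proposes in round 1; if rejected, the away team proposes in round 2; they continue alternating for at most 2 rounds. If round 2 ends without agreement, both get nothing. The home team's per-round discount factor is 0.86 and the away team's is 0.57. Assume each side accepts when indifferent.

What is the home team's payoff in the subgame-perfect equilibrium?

By backward induction:
Round 2 (the away team proposes): the home team will accept anything ≥ 0, so the away team offers 0 and keeps 600.
Round 1 (the home team proposes): the away team can get 600 next round, worth 0.57 × 600 = 342 now; the home team offers that and keeps 258.

258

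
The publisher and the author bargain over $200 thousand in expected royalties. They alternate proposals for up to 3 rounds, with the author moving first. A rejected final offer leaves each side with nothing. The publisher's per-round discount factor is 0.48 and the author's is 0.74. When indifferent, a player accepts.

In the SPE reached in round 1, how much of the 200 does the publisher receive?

24.96

Round 3 (the author proposes): the publisher will accept anything ≥ 0, so the author offers 0 and keeps 200.
Round 2 (the publisher proposes): the author can get 200 next round, worth 0.74 × 200 = 148 now. The publisher offers 148 and keeps 200 − 148 = 52.
Round 1 (the author proposes): the publisher can get 52 next round, worth 0.48 × 52 = 24.96 now; the author offers that and keeps 175.04.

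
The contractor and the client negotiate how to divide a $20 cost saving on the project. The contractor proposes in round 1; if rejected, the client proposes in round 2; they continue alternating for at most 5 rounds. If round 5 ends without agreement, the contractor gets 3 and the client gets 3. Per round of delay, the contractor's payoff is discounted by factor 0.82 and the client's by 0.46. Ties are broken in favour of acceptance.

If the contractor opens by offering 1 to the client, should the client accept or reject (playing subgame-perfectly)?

Round 5 (the contractor proposes): the client gets 3 if talks fail, so the contractor offers 3 and keeps 17.
Round 4 (the client proposes): the contractor can get 17 next round, worth 0.82 × 17 = 13.94 now, so the client offers 13.94, keeping 6.06.
Round 3 (the contractor proposes): the client can get 6.06 next round, worth 0.46 × 6.06 = 2.7876 now, so the contractor offers 2.7876, keeping 17.2124.
Round 2 (the client proposes): the contractor can get 17.2124 next round, worth 0.82 × 17.2124 = 14.114168 now, so the client offers 14.114168, keeping 5.885832.
So by rejecting in round 1, the client gets 5.885832 next round, worth 0.46 × 5.885832 = 2.70748272 now.
Offer 1 < 2.70748272, so the client rejects.

Reject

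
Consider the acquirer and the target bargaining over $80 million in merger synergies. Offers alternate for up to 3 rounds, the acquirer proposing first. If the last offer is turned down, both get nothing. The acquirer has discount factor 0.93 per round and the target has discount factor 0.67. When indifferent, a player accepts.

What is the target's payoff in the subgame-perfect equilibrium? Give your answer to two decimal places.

3.75

Round 3 (the acquirer proposes): rejection yields 0 for the target; the acquirer offers 0 and keeps 80.
Round 2 (the target proposes): the acquirer can get 80 next round, worth 0.93 × 80 = 74.4 now, so the target offers 74.4, keeping 5.6.
Round 1 (the acquirer proposes): the target can get 5.6 next round, worth 0.67 × 5.6 = 3.752 now; the acquirer offers that and keeps 76.248.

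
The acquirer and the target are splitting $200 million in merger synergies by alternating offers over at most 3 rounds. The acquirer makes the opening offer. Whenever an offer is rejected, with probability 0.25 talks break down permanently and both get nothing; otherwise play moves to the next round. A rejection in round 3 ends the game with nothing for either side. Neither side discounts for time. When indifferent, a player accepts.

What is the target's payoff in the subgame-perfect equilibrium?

Round 3 (the acquirer proposes): the target will accept anything ≥ 0, so the acquirer offers 0 and keeps 200.
Round 2 (the target proposes): rejecting gives the acquirer an expected 0.75 × 200 = 150, so the target offers 150, keeping 50.
Round 1 (the acquirer proposes): rejecting gives the target an expected 0.75 × 50 = 37.5, so the acquirer offers 37.5, keeping 162.5.

37.5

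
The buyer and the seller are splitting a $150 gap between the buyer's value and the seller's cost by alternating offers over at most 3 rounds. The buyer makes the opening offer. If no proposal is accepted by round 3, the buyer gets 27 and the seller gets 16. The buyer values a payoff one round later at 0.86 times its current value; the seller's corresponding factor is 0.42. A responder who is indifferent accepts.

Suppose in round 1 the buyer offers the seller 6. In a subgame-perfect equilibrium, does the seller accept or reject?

Round 3 (the buyer proposes): the seller gets 16 if talks fail, so the buyer offers 16 and keeps 134.
Round 2 (the seller proposes): the buyer can get 134 next round, worth 0.86 × 134 = 115.24 now. The seller offers 115.24 and keeps 150 − 115.24 = 34.76.
So by rejecting in round 1, the seller gets 34.76 next round, worth 0.42 × 34.76 = 14.5992 now.
Offer 6 < 14.5992, so the seller rejects.

Reject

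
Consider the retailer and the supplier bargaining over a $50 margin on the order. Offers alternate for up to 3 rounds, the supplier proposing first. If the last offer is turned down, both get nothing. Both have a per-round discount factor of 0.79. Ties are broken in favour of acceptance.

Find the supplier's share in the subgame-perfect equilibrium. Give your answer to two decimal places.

By backward induction:
Round 3 (the supplier proposes): rejection yields 0 for the retailer; the supplier offers 0 and keeps 50.
Round 2 (the retailer proposes): the supplier can get 50 next round, worth 0.79 × 50 = 39.5 now; the retailer offers that and keeps 10.5.
Round 1 (the supplier proposes): the retailer can get 10.5 next round, worth 0.79 × 10.5 = 8.295 now, so the supplier offers 8.295, keeping 41.705.

41.71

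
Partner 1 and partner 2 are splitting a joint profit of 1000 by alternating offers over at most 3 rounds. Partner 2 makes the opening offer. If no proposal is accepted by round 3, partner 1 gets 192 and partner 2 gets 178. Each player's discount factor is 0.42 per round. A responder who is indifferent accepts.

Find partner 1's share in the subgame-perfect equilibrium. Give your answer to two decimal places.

277.47

Round 3 (partner 2 proposes): partner 1 gets 192 if talks fail, so partner 2 offers 192 and keeps 808.
Round 2 (partner 1 proposes): partner 2 can get 808 next round, worth 0.42 × 808 = 339.36 now, so partner 1 offers 339.36, keeping 660.64.
Round 1 (partner 2 proposes): partner 1 can get 660.64 next round, worth 0.42 × 660.64 = 277.4688 now. Partner 2 offers 277.4688 and keeps 1000 − 277.4688 = 722.5312.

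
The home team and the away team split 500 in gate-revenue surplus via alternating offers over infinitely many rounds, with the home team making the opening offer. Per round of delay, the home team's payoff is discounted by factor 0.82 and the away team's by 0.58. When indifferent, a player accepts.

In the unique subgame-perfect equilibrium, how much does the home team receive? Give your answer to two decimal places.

Let x be the home team's share when the home team proposes and y be the away team's share when the away team proposes.
The away team accepts iff offered ≥ 0.58·y, so x = 500 − 0.58y. Symmetrically y = 500 − 0.82x.
Substituting: x = 500 − 0.58(500 − 0.82x), giving x(1 − 0.82·0.58) = 500(1 − 0.58).
So x = 500 × 0.42 / 0.5244 ≈ 400.4577, and the away team receives 500 − x ≈ 99.5423.

400.46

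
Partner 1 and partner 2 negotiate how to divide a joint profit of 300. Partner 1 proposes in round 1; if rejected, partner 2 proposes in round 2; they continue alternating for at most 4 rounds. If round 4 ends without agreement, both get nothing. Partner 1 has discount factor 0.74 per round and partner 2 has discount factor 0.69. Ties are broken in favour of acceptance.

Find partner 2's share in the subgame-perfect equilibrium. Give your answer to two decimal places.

Round 4 (partner 2 proposes): rejection yields 0 for partner 1; partner 2 offers 0 and keeps 300.
Round 3 (partner 1 proposes): partner 2 can get 300 next round, worth 0.69 × 300 = 207 now. Partner 1 offers 207 and keeps 300 − 207 = 93.
Round 2 (partner 2 proposes): partner 1 can get 93 next round, worth 0.74 × 93 = 68.82 now; partner 2 offers that and keeps 231.18.
Round 1 (partner 1 proposes): partner 2 can get 231.18 next round, worth 0.69 × 231.18 = 159.5142 now, so partner 1 offers 159.5142, keeping 140.4858.

159.51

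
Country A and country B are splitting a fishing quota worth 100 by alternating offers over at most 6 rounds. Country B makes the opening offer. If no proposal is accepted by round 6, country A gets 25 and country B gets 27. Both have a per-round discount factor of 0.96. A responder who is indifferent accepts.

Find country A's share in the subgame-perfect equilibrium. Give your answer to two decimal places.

Round 6 (country A proposes): country B gets 27 if talks fail, so country A offers 27 and keeps 73.
Round 5 (country B proposes): country A can get 73 next round, worth 0.96 × 73 = 70.08 now. Country B offers 70.08 and keeps 100 − 70.08 = 29.92.
Round 4 (country A proposes): country B can get 29.92 next round, worth 0.96 × 29.92 = 28.7232 now; country A offers that and keeps 71.2768.
Round 3 (country B proposes): country A can get 71.2768 next round, worth 0.96 × 71.2768 = 68.425728 now; country B offers that and keeps 31.574272.
Round 2 (country A proposes): country B can get 31.574272 next round, worth 0.96 × 31.574272 = 30.31130112 now. Country A offers 30.31130112 and keeps 100 − 30.31130112 = 69.68869888.
Round 1 (country B proposes): country A can get 69.68869888 next round, worth 0.96 × 69.68869888 = 66.9011509248 now; country B offers that and keeps 33.0988490752.

66.90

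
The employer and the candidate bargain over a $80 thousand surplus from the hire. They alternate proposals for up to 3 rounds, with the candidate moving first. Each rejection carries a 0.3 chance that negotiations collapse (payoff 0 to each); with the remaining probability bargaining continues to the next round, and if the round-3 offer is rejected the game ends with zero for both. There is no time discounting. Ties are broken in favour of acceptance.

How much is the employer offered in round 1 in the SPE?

16.8

Round 3 (the candidate proposes): the employer will accept anything ≥ 0, so the candidate offers 0 and keeps 80.
Round 2 (the employer proposes): rejecting gives the candidate an expected 0.7 × 80 = 56, so the employer offers 56, keeping 24.
Round 1 (the candidate proposes): rejecting gives the employer an expected 0.7 × 24 = 16.8, so the candidate offers 16.8, keeping 63.2.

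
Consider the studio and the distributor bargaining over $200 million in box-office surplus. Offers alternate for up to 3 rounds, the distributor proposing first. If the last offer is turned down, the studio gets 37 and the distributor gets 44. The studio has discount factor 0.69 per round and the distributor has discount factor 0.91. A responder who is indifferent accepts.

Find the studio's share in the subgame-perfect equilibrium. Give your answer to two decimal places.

Round 3 (the distributor proposes): the studio gets 37 if talks fail, so the distributor offers 37 and keeps 163.
Round 2 (the studio proposes): the distributor can get 163 next round, worth 0.91 × 163 = 148.33 now; the studio offers that and keeps 51.67.
Round 1 (the distributor proposes): the studio can get 51.67 next round, worth 0.69 × 51.67 = 35.6523 now. The distributor offers 35.6523 and keeps 200 − 35.6523 = 164.3477.

35.65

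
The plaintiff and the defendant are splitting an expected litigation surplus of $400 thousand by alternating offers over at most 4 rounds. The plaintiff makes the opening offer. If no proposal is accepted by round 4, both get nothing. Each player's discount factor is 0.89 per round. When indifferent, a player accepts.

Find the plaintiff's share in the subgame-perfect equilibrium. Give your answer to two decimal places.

78.85

Solve by backward induction from round 4.
Round 4 (the defendant proposes): the plaintiff will accept anything ≥ 0, so the defendant offers 0 and keeps 400.
Round 3 (the plaintiff proposes): the defendant can get 400 next round, worth 0.89 × 400 = 356 now, so the plaintiff offers 356, keeping 44.
Round 2 (the defendant proposes): the plaintiff can get 44 next round, worth 0.89 × 44 = 39.16 now; the defendant offers that and keeps 360.84.
Round 1 (the plaintiff proposes): the defendant can get 360.84 next round, worth 0.89 × 360.84 = 321.1476 now. The plaintiff offers 321.1476 and keeps 400 − 321.1476 = 78.8524.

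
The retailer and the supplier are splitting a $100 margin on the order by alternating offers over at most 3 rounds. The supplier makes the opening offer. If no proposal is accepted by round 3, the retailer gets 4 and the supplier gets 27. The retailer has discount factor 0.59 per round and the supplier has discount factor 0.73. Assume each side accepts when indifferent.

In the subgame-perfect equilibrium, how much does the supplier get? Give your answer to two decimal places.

Round 3 (the supplier proposes): the retailer gets 4 if talks fail, so the supplier offers 4 and keeps 96.
Round 2 (the retailer proposes): the supplier can get 96 next round, worth 0.73 × 96 = 70.08 now; the retailer offers that and keeps 29.92.
Round 1 (the supplier proposes): the retailer can get 29.92 next round, worth 0.59 × 29.92 = 17.6528 now, so the supplier offers 17.6528, keeping 82.3472.

82.35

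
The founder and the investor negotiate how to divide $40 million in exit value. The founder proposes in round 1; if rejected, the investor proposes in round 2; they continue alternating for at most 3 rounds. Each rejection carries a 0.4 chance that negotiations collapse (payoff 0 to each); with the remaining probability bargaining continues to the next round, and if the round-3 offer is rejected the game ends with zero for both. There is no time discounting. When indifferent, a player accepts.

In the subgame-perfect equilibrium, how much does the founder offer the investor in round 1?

By backward induction:
Round 3 (the founder proposes): rejection yields 0 for the investor; the founder offers 0 and keeps 40.
Round 2 (the investor proposes): rejecting gives the founder an expected 0.6 × 40 = 24. The investor offers 24 and keeps 40 − 24 = 16.
Round 1 (the founder proposes): rejecting gives the investor an expected 0.6 × 16 = 9.6; the founder offers that and keeps 30.4.

9.6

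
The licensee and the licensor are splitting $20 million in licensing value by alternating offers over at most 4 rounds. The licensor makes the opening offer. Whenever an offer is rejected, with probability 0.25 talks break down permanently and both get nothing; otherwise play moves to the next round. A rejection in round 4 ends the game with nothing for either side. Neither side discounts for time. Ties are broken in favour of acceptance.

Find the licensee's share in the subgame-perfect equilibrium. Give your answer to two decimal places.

Round 4 (the licensee proposes): the licensor will accept anything ≥ 0, so the licensee offers 0 and keeps 20.
Round 3 (the licensor proposes): rejecting gives the licensee an expected 0.75 × 20 = 15; the licensor offers that and keeps 5.
Round 2 (the licensee proposes): rejecting gives the licensor an expected 0.75 × 5 = 3.75; the licensee offers that and keeps 16.25.
Round 1 (the licensor proposes): rejecting gives the licensee an expected 0.75 × 16.25 = 12.1875. The licensor offers 12.1875 and keeps 20 − 12.1875 = 7.8125.

12.19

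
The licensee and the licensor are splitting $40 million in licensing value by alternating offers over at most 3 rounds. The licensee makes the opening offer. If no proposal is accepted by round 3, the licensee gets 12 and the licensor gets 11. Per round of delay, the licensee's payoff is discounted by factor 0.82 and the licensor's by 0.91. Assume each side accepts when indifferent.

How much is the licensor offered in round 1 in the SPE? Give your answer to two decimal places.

14.76

Round 3 (the licensee proposes): the licensor gets 11 if talks fail, so the licensee offers 11 and keeps 29.
Round 2 (the licensor proposes): the licensee can get 29 next round, worth 0.82 × 29 = 23.78 now; the licensor offers that and keeps 16.22.
Round 1 (the licensee proposes): the licensor can get 16.22 next round, worth 0.91 × 16.22 = 14.7602 now; the licensee offers that and keeps 25.2398.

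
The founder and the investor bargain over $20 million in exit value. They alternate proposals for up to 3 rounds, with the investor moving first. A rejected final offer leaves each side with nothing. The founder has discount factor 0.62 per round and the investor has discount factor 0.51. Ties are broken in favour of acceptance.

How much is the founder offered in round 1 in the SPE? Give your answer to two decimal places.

6.08

Round 3 (the investor proposes): rejection yields 0 for the founder; the investor offers 0 and keeps 20.
Round 2 (the founder proposes): the investor can get 20 next round, worth 0.51 × 20 = 10.2 now. The founder offers 10.2 and keeps 20 − 10.2 = 9.8.
Round 1 (the investor proposes): the founder can get 9.8 next round, worth 0.62 × 9.8 = 6.076 now, so the investor offers 6.076, keeping 13.924.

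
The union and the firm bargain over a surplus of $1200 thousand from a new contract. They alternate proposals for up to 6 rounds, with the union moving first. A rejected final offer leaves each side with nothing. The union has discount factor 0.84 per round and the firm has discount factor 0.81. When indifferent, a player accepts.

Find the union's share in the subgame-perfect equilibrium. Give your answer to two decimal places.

Solve by backward induction from round 6.
Round 6 (the firm proposes): the union will accept anything ≥ 0, so the firm offers 0 and keeps 1200.
Round 5 (the union proposes): the firm can get 1200 next round, worth 0.81 × 1200 = 972 now. The union offers 972 and keeps 1200 − 972 = 228.
Round 4 (the firm proposes): the union can get 228 next round, worth 0.84 × 228 = 191.52 now; the firm offers that and keeps 1008.48.
Round 3 (the union proposes): the firm can get 1008.48 next round, worth 0.81 × 1008.48 = 816.8688 now, so the union offers 816.8688, keeping 383.1312.
Round 2 (the firm proposes): the union can get 383.1312 next round, worth 0.84 × 383.1312 = 321.830208 now. The firm offers 321.830208 and keeps 1200 − 321.830208 = 878.169792.
Round 1 (the union proposes): the firm can get 878.169792 next round, worth 0.81 × 878.169792 = 711.31753152 now, so the union offers 711.31753152, keeping 488.68246848.

488.68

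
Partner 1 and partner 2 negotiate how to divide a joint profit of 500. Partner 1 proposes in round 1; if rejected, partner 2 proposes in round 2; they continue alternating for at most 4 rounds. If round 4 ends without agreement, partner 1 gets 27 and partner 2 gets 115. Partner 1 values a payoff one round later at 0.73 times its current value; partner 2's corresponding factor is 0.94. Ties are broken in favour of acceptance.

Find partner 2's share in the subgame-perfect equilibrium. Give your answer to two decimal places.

432.00

Round 4 (partner 2 proposes): partner 1 gets 27 if talks fail, so partner 2 offers 27 and keeps 473.
Round 3 (partner 1 proposes): partner 2 can get 473 next round, worth 0.94 × 473 = 444.62 now. Partner 1 offers 444.62 and keeps 500 − 444.62 = 55.38.
Round 2 (partner 2 proposes): partner 1 can get 55.38 next round, worth 0.73 × 55.38 = 40.4274 now, so partner 2 offers 40.4274, keeping 459.5726.
Round 1 (partner 1 proposes): partner 2 can get 459.5726 next round, worth 0.94 × 459.5726 = 431.998244 now, so partner 1 offers 431.998244, keeping 68.001756.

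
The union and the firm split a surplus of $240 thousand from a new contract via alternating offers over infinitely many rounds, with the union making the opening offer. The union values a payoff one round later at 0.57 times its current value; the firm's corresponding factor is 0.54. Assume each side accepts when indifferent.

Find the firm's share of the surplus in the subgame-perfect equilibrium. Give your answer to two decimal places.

When the union proposes, the firm accepts any offer worth at least 0.54 times what the firm would get by proposing next round; and vice versa.
This gives x = 240 − 0.54y and y = 240 − 0.57x, where x and y are each side's share when it proposes.
Hence (1 − 0.54·0.57)x = 240(1 − 0.54), i.e. 0.6922·x = 110.4.
x ≈ 159.4915; the firm's share is 240 − x ≈ 80.5085.

80.51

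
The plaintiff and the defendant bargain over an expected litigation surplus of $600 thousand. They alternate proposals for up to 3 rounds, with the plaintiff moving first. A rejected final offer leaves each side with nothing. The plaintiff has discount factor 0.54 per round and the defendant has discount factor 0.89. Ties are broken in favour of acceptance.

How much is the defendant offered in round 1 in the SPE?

245.64

Work backward from the last round.
Round 3 (the plaintiff proposes): the defendant will accept anything ≥ 0, so the plaintiff offers 0 and keeps 600.
Round 2 (the defendant proposes): the plaintiff can get 600 next round, worth 0.54 × 600 = 324 now, so the defendant offers 324, keeping 276.
Round 1 (the plaintiff proposes): the defendant can get 276 next round, worth 0.89 × 276 = 245.64 now. The plaintiff offers 245.64 and keeps 600 − 245.64 = 354.36.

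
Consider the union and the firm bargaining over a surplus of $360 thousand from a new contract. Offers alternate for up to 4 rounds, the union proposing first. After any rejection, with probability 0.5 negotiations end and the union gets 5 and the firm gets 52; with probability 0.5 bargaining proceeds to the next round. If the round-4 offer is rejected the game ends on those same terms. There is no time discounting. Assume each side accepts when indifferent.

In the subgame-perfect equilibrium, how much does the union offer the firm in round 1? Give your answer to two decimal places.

Round 4 (the firm proposes): the union gets 5 if talks fail, so the firm offers 5 and keeps 355.
Round 3 (the union proposes): rejecting gives the firm an expected 0.5 × 355 + 0.5 × 52 = 203.5. The union offers 203.5 and keeps 360 − 203.5 = 156.5.
Round 2 (the firm proposes): rejecting gives the union an expected 0.5 × 156.5 + 0.5 × 5 = 80.75; the firm offers that and keeps 279.25.
Round 1 (the union proposes): rejecting gives the firm an expected 0.5 × 279.25 + 0.5 × 52 = 165.625; the union offers that and keeps 194.375.

165.63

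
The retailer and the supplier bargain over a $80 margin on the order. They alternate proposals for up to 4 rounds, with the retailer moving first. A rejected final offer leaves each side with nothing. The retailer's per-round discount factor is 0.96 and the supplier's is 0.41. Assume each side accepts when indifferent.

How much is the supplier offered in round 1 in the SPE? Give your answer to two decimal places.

14.22

Work backward from the last round.
Round 4 (the supplier proposes): rejection yields 0 for the retailer; the supplier offers 0 and keeps 80.
Round 3 (the retailer proposes): the supplier can get 80 next round, worth 0.41 × 80 = 32.8 now; the retailer offers that and keeps 47.2.
Round 2 (the supplier proposes): the retailer can get 47.2 next round, worth 0.96 × 47.2 = 45.312 now, so the supplier offers 45.312, keeping 34.688.
Round 1 (the retailer proposes): the supplier can get 34.688 next round, worth 0.41 × 34.688 = 14.22208 now, so the retailer offers 14.22208, keeping 65.77792.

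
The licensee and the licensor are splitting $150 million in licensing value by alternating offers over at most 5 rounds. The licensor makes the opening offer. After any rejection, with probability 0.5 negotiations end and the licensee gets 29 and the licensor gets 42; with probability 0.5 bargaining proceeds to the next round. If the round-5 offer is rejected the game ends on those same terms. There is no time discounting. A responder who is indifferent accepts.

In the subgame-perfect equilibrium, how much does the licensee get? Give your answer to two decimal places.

By backward induction:
Round 5 (the licensor proposes): the licensee gets 29 if talks fail, so the licensor offers 29 and keeps 121.
Round 4 (the licensee proposes): rejecting gives the licensor an expected 0.5 × 121 + 0.5 × 42 = 81.5. The licensee offers 81.5 and keeps 150 − 81.5 = 68.5.
Round 3 (the licensor proposes): rejecting gives the licensee an expected 0.5 × 68.5 + 0.5 × 29 = 48.75, so the licensor offers 48.75, keeping 101.25.
Round 2 (the licensee proposes): rejecting gives the licensor an expected 0.5 × 101.25 + 0.5 × 42 = 71.625; the licensee offers that and keeps 78.375.
Round 1 (the licensor proposes): rejecting gives the licensee an expected 0.5 × 78.375 + 0.5 × 29 = 53.6875; the licensor offers that and keeps 96.3125.

53.69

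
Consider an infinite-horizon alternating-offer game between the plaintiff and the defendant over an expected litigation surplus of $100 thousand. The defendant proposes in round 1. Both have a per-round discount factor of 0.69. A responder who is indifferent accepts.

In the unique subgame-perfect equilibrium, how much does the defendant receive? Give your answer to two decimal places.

In a stationary SPE each proposer offers the other exactly their discounted continuation value.
If the defendant keeps x when proposing and the plaintiff keeps y when proposing, then x = 100 − 0.69y and y = 100 − 0.69x.
Solving: x = 100(1 − 0.69) / (1 − 0.69·0.69) = 31 / 0.5239 ≈ 59.1716.
The plaintiff gets 100 − 59.1716 ≈ 40.8284.

59.17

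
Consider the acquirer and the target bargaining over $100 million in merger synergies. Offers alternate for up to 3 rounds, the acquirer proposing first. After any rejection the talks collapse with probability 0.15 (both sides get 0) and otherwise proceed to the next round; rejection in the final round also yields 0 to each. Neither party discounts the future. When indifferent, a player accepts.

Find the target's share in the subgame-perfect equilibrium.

12.75

By backward induction:
Round 3 (the acquirer proposes): rejection yields 0 for the target; the acquirer offers 0 and keeps 100.
Round 2 (the target proposes): rejecting gives the acquirer an expected 0.85 × 100 = 85. The target offers 85 and keeps 100 − 85 = 15.
Round 1 (the acquirer proposes): rejecting gives the target an expected 0.85 × 15 = 12.75, so the acquirer offers 12.75, keeping 87.25.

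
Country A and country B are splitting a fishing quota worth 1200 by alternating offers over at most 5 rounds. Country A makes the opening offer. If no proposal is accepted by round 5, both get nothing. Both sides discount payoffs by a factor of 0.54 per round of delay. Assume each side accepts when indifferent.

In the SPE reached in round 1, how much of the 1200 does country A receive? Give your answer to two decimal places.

815.00

Round 5 (country A proposes): rejection yields 0 for country B; country A offers 0 and keeps 1200.
Round 4 (country B proposes): country A can get 1200 next round, worth 0.54 × 1200 = 648 now; country B offers that and keeps 552.
Round 3 (country A proposes): country B can get 552 next round, worth 0.54 × 552 = 298.08 now; country A offers that and keeps 901.92.
Round 2 (country B proposes): country A can get 901.92 next round, worth 0.54 × 901.92 = 487.0368 now, so country B offers 487.0368, keeping 712.9632.
Round 1 (country A proposes): country B can get 712.9632 next round, worth 0.54 × 712.9632 = 385.000128 now; country A offers that and keeps 814.999872.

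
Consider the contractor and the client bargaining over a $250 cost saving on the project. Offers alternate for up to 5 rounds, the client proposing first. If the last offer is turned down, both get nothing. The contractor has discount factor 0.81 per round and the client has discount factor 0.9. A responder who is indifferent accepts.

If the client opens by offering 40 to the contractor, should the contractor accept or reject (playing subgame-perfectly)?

Work out the contractor's continuation value if the offer is rejected.
Round 5 (the client proposes): the contractor will accept anything ≥ 0, so the client offers 0 and keeps 250.
Round 4 (the contractor proposes): the client can get 250 next round, worth 0.9 × 250 = 225 now; the contractor offers that and keeps 25.
Round 3 (the client proposes): the contractor can get 25 next round, worth 0.81 × 25 = 20.25 now. The client offers 20.25 and keeps 250 − 20.25 = 229.75.
Round 2 (the contractor proposes): the client can get 229.75 next round, worth 0.9 × 229.75 = 206.775 now, so the contractor offers 206.775, keeping 43.225.
So by rejecting in round 1, the contractor gets 43.225 next round, worth 0.81 × 43.225 = 35.01225 now.
Offer 40 ≥ 35.01225, so the contractor accepts.

Accept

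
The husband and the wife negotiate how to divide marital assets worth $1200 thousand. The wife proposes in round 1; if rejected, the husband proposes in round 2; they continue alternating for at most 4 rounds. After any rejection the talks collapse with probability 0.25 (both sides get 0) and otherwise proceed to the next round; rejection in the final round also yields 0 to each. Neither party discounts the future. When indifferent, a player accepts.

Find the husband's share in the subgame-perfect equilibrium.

Round 4 (the husband proposes): rejection yields 0 for the wife; the husband offers 0 and keeps 1200.
Round 3 (the wife proposes): rejecting gives the husband an expected 0.75 × 1200 = 900. The wife offers 900 and keeps 1200 − 900 = 300.
Round 2 (the husband proposes): rejecting gives the wife an expected 0.75 × 300 = 225, so the husband offers 225, keeping 975.
Round 1 (the wife proposes): rejecting gives the husband an expected 0.75 × 975 = 731.25. The wife offers 731.25 and keeps 1200 − 731.25 = 468.75.

731.25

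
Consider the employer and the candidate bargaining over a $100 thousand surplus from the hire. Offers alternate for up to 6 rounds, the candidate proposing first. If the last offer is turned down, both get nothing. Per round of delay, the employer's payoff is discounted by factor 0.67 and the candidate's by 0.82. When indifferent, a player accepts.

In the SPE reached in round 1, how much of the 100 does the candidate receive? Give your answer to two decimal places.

Work backward from the last round.
Round 6 (the employer proposes): the candidate will accept anything ≥ 0, so the employer offers 0 and keeps 100.
Round 5 (the candidate proposes): the employer can get 100 next round, worth 0.67 × 100 = 67 now, so the candidate offers 67, keeping 33.
Round 4 (the employer proposes): the candidate can get 33 next round, worth 0.82 × 33 = 27.06 now. The employer offers 27.06 and keeps 100 − 27.06 = 72.94.
Round 3 (the candidate proposes): the employer can get 72.94 next round, worth 0.67 × 72.94 = 48.8698 now, so the candidate offers 48.8698, keeping 51.1302.
Round 2 (the employer proposes): the candidate can get 51.1302 next round, worth 0.82 × 51.1302 = 41.926764 now, so the employer offers 41.926764, keeping 58.073236.
Round 1 (the candidate proposes): the employer can get 58.073236 next round, worth 0.67 × 58.073236 = 38.90906812 now. The candidate offers 38.90906812 and keeps 100 − 38.90906812 = 61.09093188.

61.09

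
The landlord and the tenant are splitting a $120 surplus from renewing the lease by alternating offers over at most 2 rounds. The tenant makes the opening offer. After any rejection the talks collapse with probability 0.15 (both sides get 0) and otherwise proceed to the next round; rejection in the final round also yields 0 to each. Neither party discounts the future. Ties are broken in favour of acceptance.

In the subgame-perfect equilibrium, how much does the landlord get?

Round 2 (the landlord proposes): the tenant will accept anything ≥ 0, so the landlord offers 0 and keeps 120.
Round 1 (the tenant proposes): rejecting gives the landlord an expected 0.85 × 120 = 102. The tenant offers 102 and keeps 120 − 102 = 18.

102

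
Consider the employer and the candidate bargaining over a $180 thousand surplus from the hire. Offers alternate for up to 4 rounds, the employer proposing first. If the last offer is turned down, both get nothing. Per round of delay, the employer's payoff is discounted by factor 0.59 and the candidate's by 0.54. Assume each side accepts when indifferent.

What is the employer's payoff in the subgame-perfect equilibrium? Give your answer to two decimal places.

Solve by backward induction from round 4.
Round 4 (the candidate proposes): rejection yields 0 for the employer; the candidate offers 0 and keeps 180.
Round 3 (the employer proposes): the candidate can get 180 next round, worth 0.54 × 180 = 97.2 now. The employer offers 97.2 and keeps 180 − 97.2 = 82.8.
Round 2 (the candidate proposes): the employer can get 82.8 next round, worth 0.59 × 82.8 = 48.852 now. The candidate offers 48.852 and keeps 180 − 48.852 = 131.148.
Round 1 (the employer proposes): the candidate can get 131.148 next round, worth 0.54 × 131.148 = 70.81992 now; the employer offers that and keeps 109.18008.

109.18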